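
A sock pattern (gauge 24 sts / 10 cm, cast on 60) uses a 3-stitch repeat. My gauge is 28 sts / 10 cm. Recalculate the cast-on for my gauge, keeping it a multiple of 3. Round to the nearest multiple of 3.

60 × 28 / 24 = 70.00.
Nearest multiple of 3: 69.

69 stitches.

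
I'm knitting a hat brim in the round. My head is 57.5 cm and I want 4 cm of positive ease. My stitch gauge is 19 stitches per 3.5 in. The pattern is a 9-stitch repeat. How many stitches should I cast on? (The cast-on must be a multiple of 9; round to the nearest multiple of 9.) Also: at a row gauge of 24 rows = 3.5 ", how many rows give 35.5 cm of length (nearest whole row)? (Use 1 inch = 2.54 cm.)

Finished = 57.5 + 4 = 61.5 cm.
61.5 cm × 1/2.54 = 24.21 inches.
19/3.5 = 5.429 sts per in; 24.21 × 5.429 = 131.44 sts.
Nearest multiple of 9 → 135.
35.5 cm = 13.98 inches; × 6.857 = 95.84 → 96 rows.

Cast on 135 stitches; work 96 rows.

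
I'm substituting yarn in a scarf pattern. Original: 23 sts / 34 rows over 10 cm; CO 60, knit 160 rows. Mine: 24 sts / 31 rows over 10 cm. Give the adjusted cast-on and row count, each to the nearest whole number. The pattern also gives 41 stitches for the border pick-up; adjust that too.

Cast on 63 stitches; work 146 rows; border pick-up 43 stitches.

Stitches: 60 × 24/23 = 62.61 → 63.
Rows: 160 × 31/34 = 145.88 → 146.
border pick-up: 41 × 24/23 = 42.78 → 43.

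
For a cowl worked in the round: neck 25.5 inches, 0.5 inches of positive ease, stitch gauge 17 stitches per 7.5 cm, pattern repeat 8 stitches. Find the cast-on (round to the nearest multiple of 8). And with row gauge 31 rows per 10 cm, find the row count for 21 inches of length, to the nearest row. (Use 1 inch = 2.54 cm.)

Cast on 152 stitches; work 165 rows.

Finished = 25.5 + 0.5 = 26 inches.
26 inches × 2.54 = 66.04 cm.
17/7.5 = 2.267 sts per cm; 66.04 × 2.267 = 149.69 sts.
Nearest multiple of 8 → 152.
21 inches = 53.34 cm; × 3.1 = 165.35 → 165 rows.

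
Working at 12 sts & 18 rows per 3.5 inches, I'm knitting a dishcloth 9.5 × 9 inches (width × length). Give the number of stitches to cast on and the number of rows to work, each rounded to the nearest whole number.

Stitch gauge = 12/3.5 = 3.429 sts/in; 9.5 × 3.429 = 32.57 → 33 sts.
Row gauge = 18/3.5 = 5.143 rows/in; 9 × 5.143 = 46.29 → 46 rows.

Cast on 33 stitches and work 46 rows.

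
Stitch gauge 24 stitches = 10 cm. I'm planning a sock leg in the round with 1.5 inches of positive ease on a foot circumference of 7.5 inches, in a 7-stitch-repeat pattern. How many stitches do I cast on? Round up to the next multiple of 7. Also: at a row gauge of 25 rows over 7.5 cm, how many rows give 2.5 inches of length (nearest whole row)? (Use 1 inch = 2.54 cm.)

Finished = 7.5 + 1.5 = 9 inches.
9 inches × 2.54 = 22.86 cm.
24/10 = 2.4 sts per cm; 22.86 × 2.4 = 54.86 sts.
Next multiple of 7 → 56.
2.5 inches = 6.35 cm; × 3.333 = 21.17 → 21 rows.

Cast on 56 stitches; work 21 rows.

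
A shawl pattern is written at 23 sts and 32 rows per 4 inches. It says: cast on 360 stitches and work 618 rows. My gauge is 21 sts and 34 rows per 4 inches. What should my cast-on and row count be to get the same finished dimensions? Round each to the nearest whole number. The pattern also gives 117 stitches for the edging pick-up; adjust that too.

Stitches: 360 × 21/23 = 328.70 → 329.
Rows: 618 × 34/32 = 656.62 → 657.
edging pick-up: 117 × 21/23 = 106.83 → 107.

Cast on 329 stitches; work 657 rows; edging pick-up 107 stitches.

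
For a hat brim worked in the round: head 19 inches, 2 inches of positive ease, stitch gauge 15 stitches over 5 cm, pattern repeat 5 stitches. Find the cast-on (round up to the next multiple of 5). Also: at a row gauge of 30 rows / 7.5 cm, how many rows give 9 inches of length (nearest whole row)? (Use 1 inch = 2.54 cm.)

Cast on 165 stitches; work 91 rows.

Finished = 19 + 2 = 21 inches.
21 inches × 2.54 = 53.34 cm.
15/5 = 3 sts per cm; 53.34 × 3 = 160.02 sts.
Next multiple of 5 → 165.
9 inches = 22.86 cm; × 4 = 91.44 → 91 rows.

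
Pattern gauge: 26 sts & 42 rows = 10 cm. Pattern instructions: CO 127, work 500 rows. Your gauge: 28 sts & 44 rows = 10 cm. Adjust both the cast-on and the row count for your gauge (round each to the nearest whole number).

Stitches: 127 × 28/26 = 136.77 → 137.
Rows: 500 × 44/42 = 523.81 → 524.

Cast on 137 stitches; work 524 rows.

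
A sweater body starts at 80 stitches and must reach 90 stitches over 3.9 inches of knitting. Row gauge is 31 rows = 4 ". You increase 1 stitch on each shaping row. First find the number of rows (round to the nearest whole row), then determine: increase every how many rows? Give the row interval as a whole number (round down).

Increase every 3rd row.

Rows = 3.9 × 7.75 = 30.2 → 30 rows.
Stitches to add: 10 → 10 shaping rows (at 1 st each).
30 / 10 = 3.00 → every 3 rows.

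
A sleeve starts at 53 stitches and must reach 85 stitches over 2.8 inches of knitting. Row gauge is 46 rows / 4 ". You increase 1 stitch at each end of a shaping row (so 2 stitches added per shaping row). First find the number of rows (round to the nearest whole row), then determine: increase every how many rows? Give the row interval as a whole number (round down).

Rows = 2.8 × 11.5 = 32.2 → 32 rows.
Stitches to add: 32 → 16 shaping rows (at 2 st each).
32 / 16 = 2.00 → every 2 rows.

Increase every 2nd row.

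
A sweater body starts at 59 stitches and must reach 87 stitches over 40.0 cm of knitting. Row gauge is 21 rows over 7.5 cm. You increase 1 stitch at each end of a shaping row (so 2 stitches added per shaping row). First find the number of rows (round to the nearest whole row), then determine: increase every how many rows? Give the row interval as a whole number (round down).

Rows = 40.0 × 2.8 = 112.0 → 112 rows.
Stitches to add: 28 → 14 shaping rows (at 2 st each).
112 / 14 = 8.00 → every 8 rows.

Increase every 8th row.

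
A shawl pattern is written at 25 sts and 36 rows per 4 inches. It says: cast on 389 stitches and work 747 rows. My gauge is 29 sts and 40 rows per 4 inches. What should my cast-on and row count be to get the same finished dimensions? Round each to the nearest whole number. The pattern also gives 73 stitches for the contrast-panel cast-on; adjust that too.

Stitches: 389 × 29/25 = 451.24 → 451.
Rows: 747 × 40/36 = 830.00 → 830.
contrast-panel cast-on: 73 × 29/25 = 84.68 → 85.

Cast on 451 stitches; work 830 rows; contrast-panel cast-on 85 stitches.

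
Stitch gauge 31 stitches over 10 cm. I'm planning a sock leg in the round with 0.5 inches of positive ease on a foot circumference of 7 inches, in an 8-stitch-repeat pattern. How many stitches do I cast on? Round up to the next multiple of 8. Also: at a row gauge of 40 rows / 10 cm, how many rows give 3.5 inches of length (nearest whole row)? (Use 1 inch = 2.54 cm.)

Cast on 64 stitches; work 36 rows.

Finished = 7 + 0.5 = 7.5 inches.
7.5 inches × 2.54 = 19.05 cm.
31/10 = 3.1 sts per cm; 19.05 × 3.1 = 59.05 sts.
Next multiple of 8 → 64.
3.5 inches = 8.89 cm; × 4 = 35.56 → 36 rows.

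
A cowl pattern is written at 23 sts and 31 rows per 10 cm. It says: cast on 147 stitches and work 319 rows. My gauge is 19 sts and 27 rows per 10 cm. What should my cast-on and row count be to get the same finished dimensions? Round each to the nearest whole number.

Stitches: 147 × 19/23 = 121.43 → 121.
Rows: 319 × 27/31 = 277.84 → 278.

Cast on 121 stitches; work 278 rows.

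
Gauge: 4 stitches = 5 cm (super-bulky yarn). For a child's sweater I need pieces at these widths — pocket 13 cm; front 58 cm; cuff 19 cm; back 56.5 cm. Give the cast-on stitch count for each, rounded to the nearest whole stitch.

Rate = 4/5 = 0.8 sts per cm.
pocket: 13 × 0.8 = 10.40 → 10.
front: 58 × 0.8 = 46.40 → 46.
cuff: 19 × 0.8 = 15.20 → 15.
back: 56.5 × 0.8 = 45.20 → 45.

pocket 10; front 46; cuff 15; back 45.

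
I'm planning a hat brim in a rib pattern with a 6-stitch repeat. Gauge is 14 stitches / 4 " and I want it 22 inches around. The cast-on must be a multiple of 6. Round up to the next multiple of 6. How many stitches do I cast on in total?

14 / 4 = 3.5 sts per inch.
22 × 3.5 = 77.00 sts.
Next multiple of 6: 78.

CO 78 sts.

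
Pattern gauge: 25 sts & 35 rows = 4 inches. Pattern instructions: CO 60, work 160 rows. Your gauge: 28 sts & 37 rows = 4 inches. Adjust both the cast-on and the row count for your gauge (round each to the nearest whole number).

Stitches: 60 × 28/25 = 67.20 → 67.
Rows: 160 × 37/35 = 169.14 → 169.

Cast on 67 stitches; work 169 rows.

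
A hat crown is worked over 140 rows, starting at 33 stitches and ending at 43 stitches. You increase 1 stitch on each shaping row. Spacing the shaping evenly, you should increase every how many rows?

Stitches to add: |43 − 33| = 10.
Shaping rows needed: 10 / 1 = 10.
140 rows / 10 = every 14 rows.

Increase every 14th row.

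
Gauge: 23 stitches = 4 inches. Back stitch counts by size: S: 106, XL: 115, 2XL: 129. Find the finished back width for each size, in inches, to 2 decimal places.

23/4 = 5.75 sts per in.
S: 106 / 5.75 = 18.435 → 18.43 in.
XL: 115 / 5.75 = 20.000 → 20.00 in.
2XL: 129 / 5.75 = 22.435 → 22.43 in.

S 18.43 inches; XL 20.00 inches; 2XL 22.43 inches.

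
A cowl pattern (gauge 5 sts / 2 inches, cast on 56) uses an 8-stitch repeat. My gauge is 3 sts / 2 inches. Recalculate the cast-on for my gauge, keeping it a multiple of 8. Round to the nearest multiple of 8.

56 × 3 / 5 = 33.60.
Nearest multiple of 8: 32.

CO 32 sts.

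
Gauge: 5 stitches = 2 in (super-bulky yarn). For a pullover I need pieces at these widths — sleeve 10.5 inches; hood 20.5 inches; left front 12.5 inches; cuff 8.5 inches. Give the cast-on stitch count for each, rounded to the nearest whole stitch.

Rate = 5/2 = 2.5 sts per in.
sleeve: 10.5 × 2.5 = 26.25 → 26.
hood: 20.5 × 2.5 = 51.25 → 51.
left front: 12.5 × 2.5 = 31.25 → 31.
cuff: 8.5 × 2.5 = 21.25 → 21.

sleeve 26; hood 51; left front 31; cuff 21.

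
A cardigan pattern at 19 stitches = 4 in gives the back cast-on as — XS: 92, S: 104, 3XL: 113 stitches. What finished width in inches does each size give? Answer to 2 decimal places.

19/4 = 4.75 sts per in.
XS: 92 / 4.75 = 19.368 → 19.37 in.
S: 104 / 4.75 = 21.895 → 21.89 in.
3XL: 113 / 4.75 = 23.789 → 23.79 in.

XS 19.37 inches; S 21.89 inches; 3XL 23.79 inches.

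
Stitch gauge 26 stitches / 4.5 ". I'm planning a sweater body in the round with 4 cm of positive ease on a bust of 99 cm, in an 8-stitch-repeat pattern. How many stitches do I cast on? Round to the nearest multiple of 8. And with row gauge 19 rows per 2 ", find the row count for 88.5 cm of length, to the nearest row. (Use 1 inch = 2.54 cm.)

Finished = 99 + 4 = 103 cm.
103 cm × 1/2.54 = 40.55 inches.
26/4.5 = 5.778 sts per in; 40.55 × 5.778 = 234.30 sts.
Nearest multiple of 8 → 232.
88.5 cm = 34.84 inches; × 9.5 = 331.00 → 331 rows.

Cast on 232 stitches; work 331 rows.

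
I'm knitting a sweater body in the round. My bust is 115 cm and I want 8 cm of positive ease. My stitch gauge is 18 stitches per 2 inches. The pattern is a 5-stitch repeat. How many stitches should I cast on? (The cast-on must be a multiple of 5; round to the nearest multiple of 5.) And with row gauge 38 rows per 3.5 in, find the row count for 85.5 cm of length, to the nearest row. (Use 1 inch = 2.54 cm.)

Cast on 435 stitches; work 365 rows.

Finished = 115 + 8 = 123 cm.
123 cm × 1/2.54 = 48.43 inches.
18/2 = 9 sts per in; 48.43 × 9 = 435.83 sts.
Nearest multiple of 5 → 435.
85.5 cm = 33.66 inches; × 10.857 = 365.47 → 365 rows.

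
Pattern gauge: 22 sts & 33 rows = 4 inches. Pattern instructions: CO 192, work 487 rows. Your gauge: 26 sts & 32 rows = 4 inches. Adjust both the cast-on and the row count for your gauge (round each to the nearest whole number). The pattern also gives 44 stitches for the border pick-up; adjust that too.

Stitches: 192 × 26/22 = 226.91 → 227.
Rows: 487 × 32/33 = 472.24 → 472.
border pick-up: 44 × 26/22 = 52.00 → 52.

Cast on 227 stitches; work 472 rows; border pick-up 52 stitches.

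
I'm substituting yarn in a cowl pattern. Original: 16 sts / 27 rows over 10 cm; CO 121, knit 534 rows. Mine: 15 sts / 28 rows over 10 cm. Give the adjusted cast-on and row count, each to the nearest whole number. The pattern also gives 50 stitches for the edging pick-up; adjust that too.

Cast on 113 stitches; work 554 rows; edging pick-up 47 stitches.

Stitches: 121 × 15/16 = 113.44 → 113.
Rows: 534 × 28/27 = 553.78 → 554.
edging pick-up: 50 × 15/16 = 46.88 → 47.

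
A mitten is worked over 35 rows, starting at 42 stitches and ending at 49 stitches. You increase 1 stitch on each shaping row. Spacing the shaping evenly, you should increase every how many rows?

Stitches to add: |49 − 42| = 7.
Shaping rows needed: 7 / 1 = 7.
35 rows / 7 = every 5 rows.

Increase every 5th row.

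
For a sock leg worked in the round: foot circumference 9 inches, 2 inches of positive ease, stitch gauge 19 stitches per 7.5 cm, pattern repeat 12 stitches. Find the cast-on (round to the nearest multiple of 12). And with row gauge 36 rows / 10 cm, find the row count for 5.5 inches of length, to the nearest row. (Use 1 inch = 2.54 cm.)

Finished = 9 + 2 = 11 inches.
11 inches × 2.54 = 27.94 cm.
19/7.5 = 2.533 sts per cm; 27.94 × 2.533 = 70.78 sts.
Nearest multiple of 12 → 72.
5.5 inches = 13.97 cm; × 3.6 = 50.29 → 50 rows.

Cast on 72 stitches; work 50 rows.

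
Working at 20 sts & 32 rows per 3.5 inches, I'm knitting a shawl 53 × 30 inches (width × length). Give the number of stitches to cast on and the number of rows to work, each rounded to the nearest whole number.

Stitch gauge = 20/3.5 = 5.714 sts/in; 53 × 5.714 = 302.86 → 303 sts.
Row gauge = 32/3.5 = 9.143 rows/in; 30 × 9.143 = 274.29 → 274 rows.

Cast on 303 stitches and work 274 rows.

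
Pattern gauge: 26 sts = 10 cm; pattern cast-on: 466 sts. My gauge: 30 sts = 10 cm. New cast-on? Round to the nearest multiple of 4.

536 stitches.

Scale factor = 30 / 26 = 1.154.
466 × 30 / 26 = 537.69 sts.
→ 536 sts.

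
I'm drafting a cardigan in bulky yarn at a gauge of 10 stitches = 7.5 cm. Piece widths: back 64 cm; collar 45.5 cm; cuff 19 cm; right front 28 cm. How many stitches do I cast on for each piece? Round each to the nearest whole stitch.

Rate = 10/7.5 = 1.333 sts per cm.
back: 64 × 1.333 = 85.33 → 85.
collar: 45.5 × 1.333 = 60.67 → 61.
cuff: 19 × 1.333 = 25.33 → 25.
right front: 28 × 1.333 = 37.33 → 37.

back 85; collar 61; cuff 25; right front 37.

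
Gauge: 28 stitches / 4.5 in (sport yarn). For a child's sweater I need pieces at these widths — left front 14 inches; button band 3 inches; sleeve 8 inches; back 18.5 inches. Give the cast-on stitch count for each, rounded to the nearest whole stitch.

left front 87; button band 19; sleeve 50; back 115.

Rate = 28/4.5 = 6.222 sts per in.
left front: 14 × 6.222 = 87.11 → 87.
button band: 3 × 6.222 = 18.67 → 19.
sleeve: 8 × 6.222 = 49.78 → 50.
back: 18.5 × 6.222 = 115.11 → 115.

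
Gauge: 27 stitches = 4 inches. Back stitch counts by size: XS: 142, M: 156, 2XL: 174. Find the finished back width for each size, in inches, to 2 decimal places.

XS 21.04 inches; M 23.11 inches; 2XL 25.78 inches.

27/4 = 6.75 sts per in.
XS: 142 / 6.75 = 21.037 → 21.04 in.
M: 156 / 6.75 = 23.111 → 23.11 in.
2XL: 174 / 6.75 = 25.778 → 25.78 in.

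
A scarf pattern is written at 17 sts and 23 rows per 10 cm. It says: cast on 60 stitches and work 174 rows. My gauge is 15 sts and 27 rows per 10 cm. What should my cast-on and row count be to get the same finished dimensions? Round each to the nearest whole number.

Cast on 53 stitches; work 204 rows.

Stitches: 60 × 15/17 = 52.94 → 53.
Rows: 174 × 27/23 = 204.26 → 204.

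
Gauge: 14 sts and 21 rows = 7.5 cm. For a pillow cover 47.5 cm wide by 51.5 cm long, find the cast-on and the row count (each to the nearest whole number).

Stitch gauge = 14/7.5 = 1.867 sts/cm; 47.5 × 1.867 = 88.67 → 89 sts.
Row gauge = 21/7.5 = 2.8 rows/cm; 51.5 × 2.8 = 144.20 → 144 rows.

Cast on 89 stitches and work 144 rows.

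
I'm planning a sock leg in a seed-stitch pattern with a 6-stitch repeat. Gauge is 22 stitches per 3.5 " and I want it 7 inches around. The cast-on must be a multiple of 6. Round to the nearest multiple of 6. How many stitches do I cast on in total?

22 / 3.5 = 6.286 sts per inch.
7 × 6.286 = 44.00 sts.
Nearest multiple of 6: 42.

Cast on 42 stitches.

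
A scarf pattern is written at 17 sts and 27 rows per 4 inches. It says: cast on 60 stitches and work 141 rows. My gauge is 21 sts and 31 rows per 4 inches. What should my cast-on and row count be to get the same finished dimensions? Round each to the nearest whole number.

Stitches: 60 × 21/17 = 74.12 → 74.
Rows: 141 × 31/27 = 161.89 → 162.

Cast on 74 stitches; work 162 rows.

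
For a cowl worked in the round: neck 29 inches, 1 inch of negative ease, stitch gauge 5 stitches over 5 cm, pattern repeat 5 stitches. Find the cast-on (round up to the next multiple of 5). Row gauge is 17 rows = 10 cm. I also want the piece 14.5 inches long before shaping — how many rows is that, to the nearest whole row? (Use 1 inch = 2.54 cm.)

Cast on 75 stitches; work 63 rows.

Finished = 29 − 1 = 28 inches.
28 inches × 2.54 = 71.12 cm.
5/5 = 1 sts per cm; 71.12 × 1 = 71.12 sts.
Next multiple of 5 → 75.
14.5 inches = 36.83 cm; × 1.7 = 62.61 → 63 rows.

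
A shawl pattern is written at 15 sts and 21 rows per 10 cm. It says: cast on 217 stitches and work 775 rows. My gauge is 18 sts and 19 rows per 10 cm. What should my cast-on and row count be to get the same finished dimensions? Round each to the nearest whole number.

Cast on 260 stitches; work 701 rows.

Stitches: 217 × 18/15 = 260.40 → 260.
Rows: 775 × 19/21 = 701.19 → 701.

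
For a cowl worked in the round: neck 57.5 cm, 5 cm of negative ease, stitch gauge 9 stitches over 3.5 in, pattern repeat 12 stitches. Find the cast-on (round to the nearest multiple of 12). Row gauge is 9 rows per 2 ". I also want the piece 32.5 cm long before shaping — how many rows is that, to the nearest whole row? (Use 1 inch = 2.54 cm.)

Cast on 48 stitches; work 58 rows.

Finished = 57.5 − 5 = 52.5 cm.
52.5 cm × 1/2.54 = 20.67 inches.
9/3.5 = 2.571 sts per in; 20.67 × 2.571 = 53.15 sts.
Nearest multiple of 12 → 48.
32.5 cm = 12.80 inches; × 4.5 = 57.58 → 58 rows.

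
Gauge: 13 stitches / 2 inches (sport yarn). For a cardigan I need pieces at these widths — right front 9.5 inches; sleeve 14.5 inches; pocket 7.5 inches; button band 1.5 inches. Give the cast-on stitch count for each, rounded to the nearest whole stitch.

Rate = 13/2 = 6.5 sts per in.
right front: 9.5 × 6.5 = 61.75 → 62.
sleeve: 14.5 × 6.5 = 94.25 → 94.
pocket: 7.5 × 6.5 = 48.75 → 49.
button band: 1.5 × 6.5 = 9.75 → 10.

right front 62; sleeve 94; pocket 49; button band 10.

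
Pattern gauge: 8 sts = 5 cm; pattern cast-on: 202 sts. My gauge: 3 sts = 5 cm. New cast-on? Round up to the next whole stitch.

Scale factor = 3 / 8 = 0.375.
202 × 3 / 8 = 75.75 sts.
→ 76 sts.

76 stitches.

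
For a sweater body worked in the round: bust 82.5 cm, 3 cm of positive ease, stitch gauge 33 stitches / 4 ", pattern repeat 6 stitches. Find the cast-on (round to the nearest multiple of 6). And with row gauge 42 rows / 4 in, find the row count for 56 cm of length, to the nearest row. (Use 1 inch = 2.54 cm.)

Finished = 82.5 + 3 = 85.5 cm.
85.5 cm × 1/2.54 = 33.66 inches.
33/4 = 8.25 sts per in; 33.66 × 8.25 = 277.71 sts.
Nearest multiple of 6 → 276.
56 cm = 22.05 inches; × 10.5 = 231.50 → 231 rows.

Cast on 276 stitches; work 231 rows.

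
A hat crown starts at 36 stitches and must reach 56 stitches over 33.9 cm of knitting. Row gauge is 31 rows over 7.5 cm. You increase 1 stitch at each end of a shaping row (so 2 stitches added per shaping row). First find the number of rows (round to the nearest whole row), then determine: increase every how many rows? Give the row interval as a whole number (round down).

Rows = 33.9 × 4.133 = 140.1 → 140 rows.
Stitches to add: 20 → 10 shaping rows (at 2 st each).
140 / 10 = 14.00 → every 14 rows.

Increase every 14th row.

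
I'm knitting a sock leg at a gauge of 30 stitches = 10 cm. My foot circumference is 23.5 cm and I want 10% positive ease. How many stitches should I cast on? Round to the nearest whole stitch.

78 stitches.

Finished = 23.5 × 1.10 = 25.85 cm.
30 / 10 = 3 sts per cm.
25.85 × 3 = 77.55 sts.
→ 78 sts.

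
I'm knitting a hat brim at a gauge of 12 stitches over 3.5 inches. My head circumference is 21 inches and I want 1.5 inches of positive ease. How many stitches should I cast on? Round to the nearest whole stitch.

Finished = 21 + 1.5 = 22.5 in.
12 / 3.5 = 3.429 sts per inch.
22.50 × 3.429 = 77.14 sts.
→ 77 sts.

Cast on 77 stitches.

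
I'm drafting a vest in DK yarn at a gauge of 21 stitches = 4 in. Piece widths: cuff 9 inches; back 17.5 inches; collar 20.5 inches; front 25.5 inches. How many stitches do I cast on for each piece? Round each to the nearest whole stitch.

cuff 47; back 92; collar 108; front 134.

Rate = 21/4 = 5.25 sts per in.
cuff: 9 × 5.25 = 47.25 → 47.
back: 17.5 × 5.25 = 91.88 → 92.
collar: 20.5 × 5.25 = 107.62 → 108.
front: 25.5 × 5.25 = 133.88 → 134.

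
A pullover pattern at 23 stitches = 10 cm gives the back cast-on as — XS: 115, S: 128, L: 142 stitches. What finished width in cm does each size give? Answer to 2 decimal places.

23/10 = 2.3 sts per cm.
XS: 115 / 2.3 = 50.000 → 50.00 cm.
S: 128 / 2.3 = 55.652 → 55.65 cm.
L: 142 / 2.3 = 61.739 → 61.74 cm.

XS 50.00 cm; S 55.65 cm; L 61.74 cm.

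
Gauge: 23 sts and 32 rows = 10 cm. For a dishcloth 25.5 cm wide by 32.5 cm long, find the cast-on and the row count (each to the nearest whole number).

Stitch gauge = 23/10 = 2.3 sts/cm; 25.5 × 2.3 = 58.65 → 59 sts.
Row gauge = 32/10 = 3.2 rows/cm; 32.5 × 3.2 = 104.00 → 104 rows.

Cast on 59 stitches and work 104 rows.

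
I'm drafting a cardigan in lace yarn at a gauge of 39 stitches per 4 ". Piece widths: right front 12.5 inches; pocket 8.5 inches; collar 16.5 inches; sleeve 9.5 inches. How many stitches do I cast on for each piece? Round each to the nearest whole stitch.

right front 122; pocket 83; collar 161; sleeve 93.

Rate = 39/4 = 9.75 sts per in.
right front: 12.5 × 9.75 = 121.88 → 122.
pocket: 8.5 × 9.75 = 82.88 → 83.
collar: 16.5 × 9.75 = 160.88 → 161.
sleeve: 9.5 × 9.75 = 92.62 → 93.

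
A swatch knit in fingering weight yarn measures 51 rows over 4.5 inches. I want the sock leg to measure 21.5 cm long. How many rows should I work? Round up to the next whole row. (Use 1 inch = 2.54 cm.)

21.5 cm = 8.46 in.
51 rows / 4.5 in = 11.333 rows per inch.
8.46 × 11.333 = 95.93 rows.
Round up → 96.

Work 96 rows.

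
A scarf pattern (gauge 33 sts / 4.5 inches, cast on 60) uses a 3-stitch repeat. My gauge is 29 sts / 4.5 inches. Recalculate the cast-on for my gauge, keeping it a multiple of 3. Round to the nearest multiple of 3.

60 × 29 / 33 = 52.73.
Nearest multiple of 3: 54.

54 stitches.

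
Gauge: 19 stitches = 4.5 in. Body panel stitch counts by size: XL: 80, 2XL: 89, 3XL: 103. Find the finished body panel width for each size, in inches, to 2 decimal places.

19/4.5 = 4.222 sts per in.
XL: 80 / 4.222 = 18.947 → 18.95 in.
2XL: 89 / 4.222 = 21.079 → 21.08 in.
3XL: 103 / 4.222 = 24.395 → 24.39 in.

XL 18.95 inches; 2XL 21.08 inches; 3XL 24.39 inches.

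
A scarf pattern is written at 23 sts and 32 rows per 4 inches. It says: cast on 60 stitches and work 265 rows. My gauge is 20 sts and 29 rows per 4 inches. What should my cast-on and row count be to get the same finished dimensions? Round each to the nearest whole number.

Cast on 52 stitches; work 240 rows.

Stitches: 60 × 20/23 = 52.17 → 52.
Rows: 265 × 29/32 = 240.16 → 240.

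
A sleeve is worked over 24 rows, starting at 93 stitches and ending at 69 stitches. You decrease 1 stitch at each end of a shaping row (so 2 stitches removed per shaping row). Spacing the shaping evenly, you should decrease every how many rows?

Stitches to remove: |69 − 93| = 24.
Shaping rows needed: 24 / 2 = 12.
24 rows / 12 = every 2 rows.

Decrease every 2nd row.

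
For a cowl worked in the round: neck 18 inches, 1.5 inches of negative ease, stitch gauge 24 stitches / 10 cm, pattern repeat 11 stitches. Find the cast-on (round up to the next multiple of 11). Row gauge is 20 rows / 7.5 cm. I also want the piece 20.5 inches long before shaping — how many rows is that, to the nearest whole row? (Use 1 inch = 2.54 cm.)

Cast on 110 stitches; work 139 rows.

Finished = 18 − 1.5 = 16.5 inches.
16.5 inches × 2.54 = 41.91 cm.
24/10 = 2.4 sts per cm; 41.91 × 2.4 = 100.58 sts.
Next multiple of 11 → 110.
20.5 inches = 52.07 cm; × 2.667 = 138.85 → 139 rows.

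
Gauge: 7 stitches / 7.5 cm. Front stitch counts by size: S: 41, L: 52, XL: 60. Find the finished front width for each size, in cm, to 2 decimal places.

S 43.93 cm; L 55.71 cm; XL 64.29 cm.

7/7.5 = 0.933 sts per cm.
S: 41 / 0.933 = 43.929 → 43.93 cm.
L: 52 / 0.933 = 55.714 → 55.71 cm.
XL: 60 / 0.933 = 64.286 → 64.29 cm.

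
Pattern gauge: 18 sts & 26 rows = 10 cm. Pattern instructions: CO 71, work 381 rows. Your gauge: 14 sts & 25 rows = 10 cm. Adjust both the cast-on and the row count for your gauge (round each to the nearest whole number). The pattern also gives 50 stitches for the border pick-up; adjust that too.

Stitches: 71 × 14/18 = 55.22 → 55.
Rows: 381 × 25/26 = 366.35 → 366.
border pick-up: 50 × 14/18 = 38.89 → 39.

Cast on 55 stitches; work 366 rows; border pick-up 39 stitches.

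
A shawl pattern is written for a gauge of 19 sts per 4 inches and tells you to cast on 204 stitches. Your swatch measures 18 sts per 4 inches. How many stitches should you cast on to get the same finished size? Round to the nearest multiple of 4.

Cast on 192 stitches.

Scale factor = 18 / 19 = 0.947.
204 × 18 / 19 = 193.26 sts.
→ 192 sts.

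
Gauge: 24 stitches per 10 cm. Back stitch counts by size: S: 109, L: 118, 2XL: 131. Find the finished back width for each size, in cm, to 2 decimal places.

24/10 = 2.4 sts per cm.
S: 109 / 2.4 = 45.417 → 45.42 cm.
L: 118 / 2.4 = 49.167 → 49.17 cm.
2XL: 131 / 2.4 = 54.583 → 54.58 cm.

S 45.42 cm; L 49.17 cm; 2XL 54.58 cm.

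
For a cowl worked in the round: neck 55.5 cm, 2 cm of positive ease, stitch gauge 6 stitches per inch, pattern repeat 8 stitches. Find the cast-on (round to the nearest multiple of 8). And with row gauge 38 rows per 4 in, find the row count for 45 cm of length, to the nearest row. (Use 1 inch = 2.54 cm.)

Cast on 136 stitches; work 168 rows.

Finished = 55.5 + 2 = 57.5 cm.
57.5 cm × 1/2.54 = 22.64 inches.
6/1 = 6 sts per in; 22.64 × 6 = 135.83 sts.
Nearest multiple of 8 → 136.
45 cm = 17.72 inches; × 9.5 = 168.31 → 168 rows.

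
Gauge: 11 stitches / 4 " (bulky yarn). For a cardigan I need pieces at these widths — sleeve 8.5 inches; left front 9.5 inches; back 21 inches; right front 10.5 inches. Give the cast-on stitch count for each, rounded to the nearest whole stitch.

Rate = 11/4 = 2.75 sts per in.
sleeve: 8.5 × 2.75 = 23.38 → 23.
left front: 9.5 × 2.75 = 26.12 → 26.
back: 21 × 2.75 = 57.75 → 58.
right front: 10.5 × 2.75 = 28.88 → 29.

sleeve 23; left front 26; back 58; right front 29.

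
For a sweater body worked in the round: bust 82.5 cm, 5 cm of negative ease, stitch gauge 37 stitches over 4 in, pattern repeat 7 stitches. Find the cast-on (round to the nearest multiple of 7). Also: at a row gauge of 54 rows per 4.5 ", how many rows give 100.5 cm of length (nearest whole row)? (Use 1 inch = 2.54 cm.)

Cast on 280 stitches; work 475 rows.

Finished = 82.5 − 5 = 77.5 cm.
77.5 cm × 1/2.54 = 30.51 inches.
37/4 = 9.25 sts per in; 30.51 × 9.25 = 282.23 sts.
Nearest multiple of 7 → 280.
100.5 cm = 39.57 inches; × 12 = 474.80 → 475 rows.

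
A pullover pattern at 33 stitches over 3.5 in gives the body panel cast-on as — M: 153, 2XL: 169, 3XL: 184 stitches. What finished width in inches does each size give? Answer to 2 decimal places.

M 16.23 inches; 2XL 17.92 inches; 3XL 19.52 inches.

33/3.5 = 9.429 sts per in.
M: 153 / 9.429 = 16.227 → 16.23 in.
2XL: 169 / 9.429 = 17.924 → 17.92 in.
3XL: 184 / 9.429 = 19.515 → 19.52 in.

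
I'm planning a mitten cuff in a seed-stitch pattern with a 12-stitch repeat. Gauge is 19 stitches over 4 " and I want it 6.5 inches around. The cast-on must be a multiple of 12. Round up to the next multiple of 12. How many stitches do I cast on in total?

19 / 4 = 4.75 sts per inch.
6.5 × 4.75 = 30.88 sts.
Next multiple of 12: 36.

36 stitches.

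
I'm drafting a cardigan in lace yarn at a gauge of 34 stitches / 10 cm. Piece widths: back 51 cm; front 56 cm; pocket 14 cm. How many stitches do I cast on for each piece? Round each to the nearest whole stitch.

Rate = 34/10 = 3.4 sts per cm.
back: 51 × 3.4 = 173.40 → 173.
front: 56 × 3.4 = 190.40 → 190.
pocket: 14 × 3.4 = 47.60 → 48.

back 173; front 190; pocket 48.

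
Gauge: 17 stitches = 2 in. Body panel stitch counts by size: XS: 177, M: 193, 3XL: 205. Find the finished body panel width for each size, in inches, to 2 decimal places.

XS 20.82 inches; M 22.71 inches; 3XL 24.12 inches.

17/2 = 8.5 sts per in.
XS: 177 / 8.5 = 20.824 → 20.82 in.
M: 193 / 8.5 = 22.706 → 22.71 in.
3XL: 205 / 8.5 = 24.118 → 24.12 in.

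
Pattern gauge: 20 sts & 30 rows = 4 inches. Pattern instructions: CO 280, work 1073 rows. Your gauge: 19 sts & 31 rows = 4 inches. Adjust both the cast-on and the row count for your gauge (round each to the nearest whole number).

Stitches: 280 × 19/20 = 266.00 → 266.
Rows: 1073 × 31/30 = 1108.77 → 1109.

Cast on 266 stitches; work 1109 rows.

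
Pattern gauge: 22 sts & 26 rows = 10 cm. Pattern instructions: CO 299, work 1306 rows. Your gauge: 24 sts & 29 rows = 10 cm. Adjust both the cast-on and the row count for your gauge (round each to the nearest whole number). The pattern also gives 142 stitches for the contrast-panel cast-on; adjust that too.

Cast on 326 stitches; work 1457 rows; contrast-panel cast-on 155 stitches.

Stitches: 299 × 24/22 = 326.18 → 326.
Rows: 1306 × 29/26 = 1456.69 → 1457.
contrast-panel cast-on: 142 × 24/22 = 154.91 → 155.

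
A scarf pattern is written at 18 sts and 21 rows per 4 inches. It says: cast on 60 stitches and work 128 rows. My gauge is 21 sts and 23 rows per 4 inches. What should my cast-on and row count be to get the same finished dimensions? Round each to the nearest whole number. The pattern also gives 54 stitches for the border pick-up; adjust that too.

Stitches: 60 × 21/18 = 70.00 → 70.
Rows: 128 × 23/21 = 140.19 → 140.
border pick-up: 54 × 21/18 = 63.00 → 63.

Cast on 70 stitches; work 140 rows; border pick-up 63 stitches.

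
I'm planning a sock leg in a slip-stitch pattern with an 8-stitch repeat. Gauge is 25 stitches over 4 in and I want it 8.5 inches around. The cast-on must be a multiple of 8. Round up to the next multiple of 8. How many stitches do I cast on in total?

Cast on 56 stitches.

25 / 4 = 6.25 sts per inch.
8.5 × 6.25 = 53.12 sts.
Next multiple of 8: 56.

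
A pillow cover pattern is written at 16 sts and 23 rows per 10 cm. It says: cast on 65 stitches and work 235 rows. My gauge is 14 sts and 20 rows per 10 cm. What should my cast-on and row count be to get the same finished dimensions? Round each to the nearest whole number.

Cast on 57 stitches; work 204 rows.

Stitches: 65 × 14/16 = 56.88 → 57.
Rows: 235 × 20/23 = 204.35 → 204.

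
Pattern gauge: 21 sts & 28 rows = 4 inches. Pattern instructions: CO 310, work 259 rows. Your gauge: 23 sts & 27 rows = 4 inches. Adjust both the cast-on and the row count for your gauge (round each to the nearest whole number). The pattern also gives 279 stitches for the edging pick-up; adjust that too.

Cast on 340 stitches; work 250 rows; edging pick-up 306 stitches.

Stitches: 310 × 23/21 = 339.52 → 340.
Rows: 259 × 27/28 = 249.75 → 250.
edging pick-up: 279 × 23/21 = 305.57 → 306.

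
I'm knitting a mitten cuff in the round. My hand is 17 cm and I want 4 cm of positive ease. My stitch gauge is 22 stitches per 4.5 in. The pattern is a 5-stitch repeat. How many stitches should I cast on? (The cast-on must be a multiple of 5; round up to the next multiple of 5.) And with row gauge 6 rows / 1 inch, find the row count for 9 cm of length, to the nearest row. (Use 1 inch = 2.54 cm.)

Cast on 45 stitches; work 21 rows.

Finished = 17 + 4 = 21 cm.
21 cm × 1/2.54 = 8.27 inches.
22/4.5 = 4.889 sts per in; 8.27 × 4.889 = 40.42 sts.
Next multiple of 5 → 45.
9 cm = 3.54 inches; × 6 = 21.26 → 21 rows.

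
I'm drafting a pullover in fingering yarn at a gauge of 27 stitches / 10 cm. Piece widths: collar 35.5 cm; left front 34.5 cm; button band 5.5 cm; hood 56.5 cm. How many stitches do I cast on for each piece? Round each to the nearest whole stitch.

collar 96; left front 93; button band 15; hood 153.

Rate = 27/10 = 2.7 sts per cm.
collar: 35.5 × 2.7 = 95.85 → 96.
left front: 34.5 × 2.7 = 93.15 → 93.
button band: 5.5 × 2.7 = 14.85 → 15.
hood: 56.5 × 2.7 = 152.55 → 153.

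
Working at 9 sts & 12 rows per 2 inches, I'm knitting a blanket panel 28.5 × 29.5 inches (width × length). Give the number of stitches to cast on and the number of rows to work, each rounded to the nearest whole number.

Cast on 128 stitches and work 177 rows.

Stitch gauge = 9/2 = 4.5 sts/in; 28.5 × 4.5 = 128.25 → 128 sts.
Row gauge = 12/2 = 6 rows/in; 29.5 × 6 = 177.00 → 177 rows.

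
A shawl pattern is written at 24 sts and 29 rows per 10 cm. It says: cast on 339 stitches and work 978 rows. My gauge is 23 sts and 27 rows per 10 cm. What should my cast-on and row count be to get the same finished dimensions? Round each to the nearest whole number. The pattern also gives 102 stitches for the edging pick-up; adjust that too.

Cast on 325 stitches; work 911 rows; edging pick-up 98 stitches.

Stitches: 339 × 23/24 = 324.88 → 325.
Rows: 978 × 27/29 = 910.55 → 911.
edging pick-up: 102 × 23/24 = 97.75 → 98.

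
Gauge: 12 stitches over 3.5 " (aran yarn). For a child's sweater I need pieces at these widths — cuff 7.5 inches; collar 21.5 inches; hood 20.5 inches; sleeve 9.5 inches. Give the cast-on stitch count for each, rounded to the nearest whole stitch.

cuff 26; collar 74; hood 70; sleeve 33.

Rate = 12/3.5 = 3.429 sts per in.
cuff: 7.5 × 3.429 = 25.71 → 26.
collar: 21.5 × 3.429 = 73.71 → 74.
hood: 20.5 × 3.429 = 70.29 → 70.
sleeve: 9.5 × 3.429 = 32.57 → 33.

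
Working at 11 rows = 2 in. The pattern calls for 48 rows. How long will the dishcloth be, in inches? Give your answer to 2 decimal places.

11 rows / 2 inch = 5.5 rows per inch.
48 / 5.5 = 8.727 inches.

8.73 inches.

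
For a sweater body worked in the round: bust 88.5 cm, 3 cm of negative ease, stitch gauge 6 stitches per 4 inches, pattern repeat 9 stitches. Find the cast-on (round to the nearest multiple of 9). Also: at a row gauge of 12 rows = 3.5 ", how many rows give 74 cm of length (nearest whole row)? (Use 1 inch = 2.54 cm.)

Finished = 88.5 − 3 = 85.5 cm.
85.5 cm × 1/2.54 = 33.66 inches.
6/4 = 1.5 sts per in; 33.66 × 1.5 = 50.49 sts.
Nearest multiple of 9 → 54.
74 cm = 29.13 inches; × 3.429 = 99.89 → 100 rows.

Cast on 54 stitches; work 100 rows.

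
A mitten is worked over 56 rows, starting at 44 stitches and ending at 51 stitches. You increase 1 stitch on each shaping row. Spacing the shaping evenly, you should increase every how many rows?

Stitches to add: |51 − 44| = 7.
Shaping rows needed: 7 / 1 = 7.
56 rows / 7 = every 8 rows.

Increase every 8th row.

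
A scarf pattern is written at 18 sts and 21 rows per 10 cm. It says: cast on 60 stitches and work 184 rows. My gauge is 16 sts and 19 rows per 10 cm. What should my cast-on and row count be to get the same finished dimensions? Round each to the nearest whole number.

Cast on 53 stitches; work 166 rows.

Stitches: 60 × 16/18 = 53.33 → 53.
Rows: 184 × 19/21 = 166.48 → 166.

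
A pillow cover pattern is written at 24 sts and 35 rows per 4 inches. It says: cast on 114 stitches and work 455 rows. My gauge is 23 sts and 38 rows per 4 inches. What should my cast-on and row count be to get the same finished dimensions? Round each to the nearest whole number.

Stitches: 114 × 23/24 = 109.25 → 109.
Rows: 455 × 38/35 = 494.00 → 494.

Cast on 109 stitches; work 494 rows.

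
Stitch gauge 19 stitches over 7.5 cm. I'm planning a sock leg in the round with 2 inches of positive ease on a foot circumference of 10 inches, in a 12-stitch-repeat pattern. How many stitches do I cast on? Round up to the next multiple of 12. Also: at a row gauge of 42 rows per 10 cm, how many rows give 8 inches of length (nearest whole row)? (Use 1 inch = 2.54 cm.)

Cast on 84 stitches; work 85 rows.

Finished = 10 + 2 = 12 inches.
12 inches × 2.54 = 30.48 cm.
19/7.5 = 2.533 sts per cm; 30.48 × 2.533 = 77.22 sts.
Next multiple of 12 → 84.
8 inches = 20.32 cm; × 4.2 = 85.34 → 85 rows.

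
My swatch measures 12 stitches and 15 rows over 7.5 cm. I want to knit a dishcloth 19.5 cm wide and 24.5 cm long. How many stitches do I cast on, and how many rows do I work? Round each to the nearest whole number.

Cast on 31 stitches and work 49 rows.

Stitch gauge = 12/7.5 = 1.6 sts/cm; 19.5 × 1.6 = 31.20 → 31 sts.
Row gauge = 15/7.5 = 2 rows/cm; 24.5 × 2 = 49.00 → 49 rows.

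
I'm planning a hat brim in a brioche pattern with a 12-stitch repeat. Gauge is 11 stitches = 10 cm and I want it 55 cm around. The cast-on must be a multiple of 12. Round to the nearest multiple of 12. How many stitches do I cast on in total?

60 stitches.

11 / 10 = 1.1 sts per cm.
55 × 1.1 = 60.50 sts.
Nearest multiple of 12: 60.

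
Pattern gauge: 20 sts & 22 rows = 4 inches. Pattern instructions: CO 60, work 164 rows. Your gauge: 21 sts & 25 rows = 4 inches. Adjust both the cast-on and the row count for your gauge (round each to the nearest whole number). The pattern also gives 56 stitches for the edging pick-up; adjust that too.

Cast on 63 stitches; work 186 rows; edging pick-up 59 stitches.

Stitches: 60 × 21/20 = 63.00 → 63.
Rows: 164 × 25/22 = 186.36 → 186.
edging pick-up: 56 × 21/20 = 58.80 → 59.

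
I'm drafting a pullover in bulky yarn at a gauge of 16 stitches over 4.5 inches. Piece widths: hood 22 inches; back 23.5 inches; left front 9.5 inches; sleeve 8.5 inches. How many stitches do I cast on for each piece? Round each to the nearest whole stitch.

hood 78; back 84; left front 34; sleeve 30.

Rate = 16/4.5 = 3.556 sts per in.
hood: 22 × 3.556 = 78.22 → 78.
back: 23.5 × 3.556 = 83.56 → 84.
left front: 9.5 × 3.556 = 33.78 → 34.
sleeve: 8.5 × 3.556 = 30.22 → 30.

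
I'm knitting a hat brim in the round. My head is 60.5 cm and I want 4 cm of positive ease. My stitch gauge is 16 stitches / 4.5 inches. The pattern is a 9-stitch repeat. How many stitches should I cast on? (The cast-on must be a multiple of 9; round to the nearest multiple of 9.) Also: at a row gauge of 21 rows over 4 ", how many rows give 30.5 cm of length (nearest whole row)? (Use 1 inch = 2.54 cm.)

Finished = 60.5 + 4 = 64.5 cm.
64.5 cm × 1/2.54 = 25.39 inches.
16/4.5 = 3.556 sts per in; 25.39 × 3.556 = 90.29 sts.
Nearest multiple of 9 → 90.
30.5 cm = 12.01 inches; × 5.25 = 63.04 → 63 rows.

Cast on 90 stitches; work 63 rows.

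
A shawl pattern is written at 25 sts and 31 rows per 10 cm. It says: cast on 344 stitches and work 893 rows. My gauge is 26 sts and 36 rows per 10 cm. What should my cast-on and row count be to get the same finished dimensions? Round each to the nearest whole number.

Stitches: 344 × 26/25 = 357.76 → 358.
Rows: 893 × 36/31 = 1037.03 → 1037.

Cast on 358 stitches; work 1037 rows.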